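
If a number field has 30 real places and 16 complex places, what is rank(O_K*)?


By Dirichlet's unit theorem:
rank = r1 + r2 - 1
= 30 + 16 - 1
= 45

45


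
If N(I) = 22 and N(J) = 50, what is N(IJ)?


N(IJ) = N(I) * N(J)
= 22 * 50
= 1100

1100


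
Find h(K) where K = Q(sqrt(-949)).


K = Q(sqrt(-949)). d mod 4 = 3, so D = disc(K) = 4d = -3796
h(K) equals the number of primitive reduced positive-definite forms (a, b, c) = a*x^2 + b*x*y + c*y^2 with b^2 - 4ac = D,
where reduced means |b| <= a <= c, with b >= 0 whenever |b| = a or a = c, and primitive means gcd(a, b, c) = 1.
Reduced forces 3a^2 <= |D| = 3796, so 1 <= a <= 35; b must have the parity of D, and c = (b^2 - D)/(4a) must be an integer >= a.
Enumerate a = 1..35, b in [-a, a]:
  a=1: (1, 0, 949)  [1]
  a=2: (2, 2, 475)  [1]
  a=3..4: none
  a=5: (5, -2, 190), (5, 2, 190)  [2]
  a=6..9: none
  a=10: (10, -2, 95), (10, 2, 95)  [2]
  a=11..12: none
  a=13: (13, 0, 73)  [1]
  a=14..18: none
  a=19: (19, -2, 50), (19, 2, 50)  [2]
  a=20..24: none
  a=25: (25, -2, 38), (25, 2, 38)  [2]
  a=26: (26, 26, 43)  [1]
  a=27..35: none
Total reduced forms: 1 + 1 + 2 + 2 + 1 + 2 + 2 + 1 = 12
h = 12

12


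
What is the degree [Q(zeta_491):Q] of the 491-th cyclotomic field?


The degree equals Euler's totient phi(491).
491 = 491
phi(491) = 490

490


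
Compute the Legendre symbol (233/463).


p = 463 is prime, so compute (233/463) with the reciprocity algorithm (Jacobi-symbol steps: pull out 2s via (2/n), flip via reciprocity, reduce):
  reciprocity: (233/463) -> +(463/233)
  reduce: (230/233)
  pull out 2: (2/233) = +1  (since 233 mod 8 = 1)
  reciprocity: (115/233) -> +(233/115)
  reduce: (3/115)
  reciprocity: (3/115) -> -(115/3)
  reduce: (1/3)
  (1/3) = 1
Product of signs = -1
(233/463) = -1

-1


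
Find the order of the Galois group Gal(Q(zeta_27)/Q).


|Gal(Q(zeta_27)/Q)| = phi(27)
= 18

18


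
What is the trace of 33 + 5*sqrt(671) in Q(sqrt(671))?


Tr(a + b*sqrt(d)) = (a + b*sqrt(d)) + (a - b*sqrt(d)) = 2a
= 2 * (33)
= 66

66


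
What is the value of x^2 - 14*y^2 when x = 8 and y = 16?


x^2 - d*y^2
= 8^2 - 14*16^2
= 64 - 3584
= -3520

-3520


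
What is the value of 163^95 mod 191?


p = 191 is prime and the exponent is (p-1)/2 = 95, so by Euler's criterion 163^95 = (163/191) = +1 or -1 mod 191.
Compute by square-and-multiply:
  95 = 64 + 16 + 8 + 4 + 2 + 1 (binary 1011111)
  Repeated squaring mod 191: 163^1 = 163, 163^2 = 20, 163^4 = 18, 163^8 = 133, 163^16 = 117, 163^32 = 128, 163^64 = 149
  163^95 = 163^64 * 163^16 * 163^8 * 163^4 * 163^2 * 163^1 = 149 * 117 * 133 * 18 * 20 * 163 mod 191
    149 * 117 = 17433 = 52 mod 191
    52 * 133 = 6916 = 40 mod 191
    40 * 18 = 720 = 147 mod 191
    147 * 20 = 2940 = 75 mod 191
    75 * 163 = 12225 = 1 mod 191
  163^95 = 1 mod 191
Result 1: 163 is a quadratic residue mod 191.
163^95 mod 191 = 1

1


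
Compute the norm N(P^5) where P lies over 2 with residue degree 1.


N(P^a) = p^(a*f)
= 2^(5*1)
= 2^5
= 32

32


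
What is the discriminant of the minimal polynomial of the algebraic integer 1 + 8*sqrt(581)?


The element 1 + 8*sqrt(581) has minimal polynomial:
x^2 - 2*x - 37183
Discriminant = (-2)^2 - 4*(-37183)
= 4 + 148732
= 148736

148736


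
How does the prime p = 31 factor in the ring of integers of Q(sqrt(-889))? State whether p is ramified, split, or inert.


K = Q(sqrt(-889)). Since d mod 4 = 3, disc(K) = -3556.
Check p | disc: -3556 mod 31 = 9.
p does not divide disc. Compute Legendre symbol (d/p):
10^((31-1)/2) mod 31 = 1
(d/p) = 1, so p splits: (p) = P*P' with e=1, f=1, g=2.
Therefore p is split.

split


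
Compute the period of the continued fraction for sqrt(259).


Run the CF algorithm for sqrt(259).
a_0 = floor(sqrt(259)) = 16; set m_0=0, q_0=1.
Recurrence: m' = q*a - m,  q' = (d - m'^2)/q,  a' = floor((a_0 + m')/q').
  step 1: m=16, q=3, a=10
  step 2: m=14, q=21, a=1
  step 3: m=7, q=10, a=2
  step 4: m=13, q=9, a=3
  step 5: m=14, q=7, a=4
  step 6: m=14, q=9, a=3
  step 7: m=13, q=10, a=2
  step 8: m=7, q=21, a=1
  step 9: m=14, q=3, a=10
  step 10: m=16, q=1, a=32
a_10 = 2*a_0 = 32, so the period closes here.
sqrt(259) = [16; 10, 1, 2, 3, 4, 3, 2, 1, 10, 32]
Period length = 10

10


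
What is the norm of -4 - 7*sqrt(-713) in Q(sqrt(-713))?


N(a + b*sqrt(d)) = a^2 - d*b^2
= (-4)^2 - (-713)*(-7)^2
= 16 + 34937
= 34953

34953


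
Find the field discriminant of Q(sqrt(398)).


For K = Q(sqrt(d)) with d squarefree: disc(K) = d if d = 1 mod 4, and disc(K) = 4d if d = 2 or 3 mod 4.
Here d = 398, and d mod 4 = 2.
d = 2 mod 4, not 1 (O_K = Z[sqrt(d)]), so disc(K) = 4d = 4 * (398) = 1592

1592


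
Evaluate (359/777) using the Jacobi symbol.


Compute (359/777) via quadratic reciprocity:
  reciprocity: (359/777) -> +(777/359)
  reduce: (59/359)
  reciprocity: (59/359) -> -(359/59)
  reduce: (5/59)
  reciprocity: (5/59) -> +(59/5)
  reduce: (4/5)
  pull out 2: (2/5) = -1  (since 5 mod 8 = 5)
  pull out 2: (2/5) = -1  (since 5 mod 8 = 5)
  (1/5) = 1
Product of signs = -1

-1


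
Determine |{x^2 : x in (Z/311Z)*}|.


For prime p, the number of non-zero quadratic residues is (p-1)/2.
= (311-1)/2
= 155

155


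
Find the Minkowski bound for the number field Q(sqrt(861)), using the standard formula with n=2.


d = 861, d mod 4 = 1, so disc(K) = d = 861; |disc(K)| = 861
Real quadratic field, so n = 2, s = r2 = 0, r1 = 2
M = (n!/n^n) * (4/pi)^s * sqrt(|disc(K)|) = (2!/2^2) * (4/pi)^0 * sqrt(861)
= 0.5 * 1.000000 * 29.342802
= 14.6714

14.6714


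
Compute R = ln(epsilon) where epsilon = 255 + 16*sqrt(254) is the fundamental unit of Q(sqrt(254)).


epsilon = 255 + 16*sqrt(254)
= 509.9980
R = ln(509.9980)
= 6.2344

6.2344


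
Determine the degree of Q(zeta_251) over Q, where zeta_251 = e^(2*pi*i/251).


The degree equals Euler's totient phi(251).
251 = 251
phi(251) = 250

250


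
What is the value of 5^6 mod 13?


p = 13 is prime and the exponent is (p-1)/2 = 6, so by Euler's criterion 5^6 = (5/13) = +1 or -1 mod 13.
Compute by square-and-multiply:
  6 = 4 + 2 (binary 110)
  Repeated squaring mod 13: 5^1 = 5, 5^2 = 12, 5^4 = 1
  5^6 = 5^4 * 5^2 = 1 * 12 mod 13
    1 * 12 = 12 = 12 mod 13
  5^6 = 12 mod 13
Result 12 = p - 1 = -1 mod 13: 5 is a quadratic non-residue mod 13. As a residue in [0, p-1] the value is 12.
5^6 mod 13 = 12

12


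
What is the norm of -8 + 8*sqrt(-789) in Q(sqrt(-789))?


N(a + b*sqrt(d)) = a^2 - d*b^2
= (-8)^2 - (-789)*(8)^2
= 64 + 50496
= 50560

50560


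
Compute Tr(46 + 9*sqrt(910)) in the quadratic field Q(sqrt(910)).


Tr(a + b*sqrt(d)) = (a + b*sqrt(d)) + (a - b*sqrt(d)) = 2a
= 2 * (46)
= 92

92


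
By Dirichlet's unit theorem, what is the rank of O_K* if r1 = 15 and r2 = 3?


By Dirichlet's unit theorem:
rank = r1 + r2 - 1
= 15 + 3 - 1
= 17

17


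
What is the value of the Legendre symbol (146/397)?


p = 397 is prime, so compute (146/397) with the reciprocity algorithm (Jacobi-symbol steps: pull out 2s via (2/n), flip via reciprocity, reduce):
  pull out 2: (2/397) = -1  (since 397 mod 8 = 5)
  reciprocity: (73/397) -> +(397/73)
  reduce: (32/73)
  pull out 2: (2/73) = +1  (since 73 mod 8 = 1)
  pull out 2: (2/73) = +1  (since 73 mod 8 = 1)
  pull out 2: (2/73) = +1  (since 73 mod 8 = 1)
  pull out 2: (2/73) = +1  (since 73 mod 8 = 1)
  pull out 2: (2/73) = +1  (since 73 mod 8 = 1)
  (1/73) = 1
Product of signs = -1
(146/397) = -1

-1


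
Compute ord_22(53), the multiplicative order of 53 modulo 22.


We want ord_22(53), the smallest k >= 1 with 53^k = 1 mod 22.
n = 22 = 2 * 11, phi(22) = 10; the order divides phi(n).
Divisors of 10: 1, 2, 5, 10
Repeated squaring mod 22: 53^1 = 9, 53^2 = 15, 53^4 = 5, 53^8 = 3
Test divisors in increasing order:
  k=1: 53^1 = 9 mod 22
  k=2: 53^2 = 15 mod 22
  k=5: 53^5 = 5 * 9 = 1 mod 22  <- first divisor giving 1
Order = 5

5


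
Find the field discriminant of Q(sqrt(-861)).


For K = Q(sqrt(d)) with d squarefree: disc(K) = d if d = 1 mod 4, and disc(K) = 4d if d = 2 or 3 mod 4.
Here d = -861, and d mod 4 = 3.
d = 3 mod 4, not 1 (O_K = Z[sqrt(d)]), so disc(K) = 4d = 4 * (-861) = -3444

-3444


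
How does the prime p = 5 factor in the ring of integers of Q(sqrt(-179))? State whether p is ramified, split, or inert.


K = Q(sqrt(-179)). Since d mod 4 = 1, disc(K) = -179.
Check p | disc: -179 mod 5 = 1.
p does not divide disc. Compute Legendre symbol (d/p):
1^((5-1)/2) mod 5 = 1
(d/p) = 1, so p splits: (p) = P*P' with e=1, f=1, g=2.
Therefore p is split.

split


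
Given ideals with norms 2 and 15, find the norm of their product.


N(IJ) = N(I) * N(J)
= 2 * 15
= 30

30


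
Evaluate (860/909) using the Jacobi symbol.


Compute (860/909) via quadratic reciprocity:
  pull out 2: (2/909) = -1  (since 909 mod 8 = 5)
  pull out 2: (2/909) = -1  (since 909 mod 8 = 5)
  reciprocity: (215/909) -> +(909/215)
  reduce: (49/215)
  reciprocity: (49/215) -> +(215/49)
  reduce: (19/49)
  reciprocity: (19/49) -> +(49/19)
  reduce: (11/19)
  reciprocity: (11/19) -> -(19/11)
  reduce: (8/11)
  pull out 2: (2/11) = -1  (since 11 mod 8 = 3)
  pull out 2: (2/11) = -1  (since 11 mod 8 = 3)
  pull out 2: (2/11) = -1  (since 11 mod 8 = 3)
  (1/11) = 1
Product of signs = 1

1


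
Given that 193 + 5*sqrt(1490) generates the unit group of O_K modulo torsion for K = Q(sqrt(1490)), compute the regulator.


epsilon = 193 + 5*sqrt(1490)
= 386.0026
R = ln(386.0026)
= 5.9558

5.9558


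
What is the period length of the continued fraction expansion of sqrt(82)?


Run the CF algorithm for sqrt(82).
a_0 = floor(sqrt(82)) = 9; set m_0=0, q_0=1.
Recurrence: m' = q*a - m,  q' = (d - m'^2)/q,  a' = floor((a_0 + m')/q').
  step 1: m=9, q=1, a=18
a_1 = 2*a_0 = 18, so the period closes here.
sqrt(82) = [9; 18]
Period length = 1

1


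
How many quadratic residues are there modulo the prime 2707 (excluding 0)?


For prime p, the number of non-zero quadratic residues is (p-1)/2.
= (2707-1)/2
= 1353

1353


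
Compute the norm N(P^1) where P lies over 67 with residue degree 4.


N(P^a) = p^(a*f)
= 67^(1*4)
= 67^4
= 20151121

20151121


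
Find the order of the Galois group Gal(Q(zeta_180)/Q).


|Gal(Q(zeta_180)/Q)| = phi(180)
= 48

48


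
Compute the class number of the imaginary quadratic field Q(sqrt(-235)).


K = Q(sqrt(-235)). d mod 4 = 1, so D = disc(K) = d = -235
h(K) equals the number of primitive reduced positive-definite forms (a, b, c) = a*x^2 + b*x*y + c*y^2 with b^2 - 4ac = D,
where reduced means |b| <= a <= c, with b >= 0 whenever |b| = a or a = c, and primitive means gcd(a, b, c) = 1.
Reduced forces 3a^2 <= |D| = 235, so 1 <= a <= 8; b must have the parity of D, and c = (b^2 - D)/(4a) must be an integer >= a.
Enumerate a = 1..8, b in [-a, a]:
  a=1: (1, 1, 59)  [1]
  a=2..4: none
  a=5: (5, 5, 13)  [1]
  a=6..8: none
Total reduced forms: 1 + 1 = 2
h = 2

2


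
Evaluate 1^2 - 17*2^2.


x^2 - d*y^2
= 1^2 - 17*2^2
= 1 - 68
= -67

-67


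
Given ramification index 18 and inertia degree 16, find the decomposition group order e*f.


|D_P| = e * f
= 18 * 16
= 288

288


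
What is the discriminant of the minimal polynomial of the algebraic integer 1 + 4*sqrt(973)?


The element 1 + 4*sqrt(973) has minimal polynomial:
x^2 - 2*x - 15567
Discriminant = (-2)^2 - 4*(-15567)
= 4 + 62268
= 62272

62272


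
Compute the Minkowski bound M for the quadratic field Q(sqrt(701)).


d = 701, d mod 4 = 1, so disc(K) = d = 701; |disc(K)| = 701
Real quadratic field, so n = 2, s = r2 = 0, r1 = 2
M = (n!/n^n) * (4/pi)^s * sqrt(|disc(K)|) = (2!/2^2) * (4/pi)^0 * sqrt(701)
= 0.5 * 1.000000 * 26.476405
= 13.2382

13.2382


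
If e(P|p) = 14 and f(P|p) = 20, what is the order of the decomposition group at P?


|D_P| = e * f
= 14 * 20
= 280

280


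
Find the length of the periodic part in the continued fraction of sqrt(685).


Run the CF algorithm for sqrt(685).
a_0 = floor(sqrt(685)) = 26; set m_0=0, q_0=1.
Recurrence: m' = q*a - m,  q' = (d - m'^2)/q,  a' = floor((a_0 + m')/q').
  step 1: m=26, q=9, a=5
  step 2: m=19, q=36, a=1
  step 3: m=17, q=11, a=3
  step 4: m=16, q=39, a=1
  step 5: m=23, q=4, a=12
  step 6: m=25, q=15, a=3
  step 7: m=20, q=19, a=2
  step 8: m=18, q=19, a=2
  step 9: m=20, q=15, a=3
  step 10: m=25, q=4, a=12
  step 11: m=23, q=39, a=1
  step 12: m=16, q=11, a=3
  step 13: m=17, q=36, a=1
  step 14: m=19, q=9, a=5
  step 15: m=26, q=1, a=52
a_15 = 2*a_0 = 52, so the period closes here.
sqrt(685) = [26; 5, 1, 3, 1, 12, 3, 2, 2, 3, 12, 1, 3, 1, 5, 52]
Period length = 15

15


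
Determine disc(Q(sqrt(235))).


For K = Q(sqrt(d)) with d squarefree: disc(K) = d if d = 1 mod 4, and disc(K) = 4d if d = 2 or 3 mod 4.
Here d = 235, and d mod 4 = 3.
d = 3 mod 4, not 1 (O_K = Z[sqrt(d)]), so disc(K) = 4d = 4 * (235) = 940

940


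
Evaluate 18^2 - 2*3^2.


x^2 - d*y^2
= 18^2 - 2*3^2
= 324 - 18
= 306

306


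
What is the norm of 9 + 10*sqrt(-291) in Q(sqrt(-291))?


N(a + b*sqrt(d)) = a^2 - d*b^2
= (9)^2 - (-291)*(10)^2
= 81 + 29100
= 29181

29181


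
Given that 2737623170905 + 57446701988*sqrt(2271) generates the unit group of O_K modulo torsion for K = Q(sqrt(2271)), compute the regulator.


epsilon = 2737623170905 + 57446701988*sqrt(2271)
= 5.4752e+12
R = ln(5.4752e+12)
= 29.3313

29.3313


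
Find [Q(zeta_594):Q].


The degree equals Euler's totient phi(594).
594 = 2 * 3^3 * 11
phi(594) = 180

180


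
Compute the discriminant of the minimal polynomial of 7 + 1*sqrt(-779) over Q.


The element 7 + 1*sqrt(-779) has minimal polynomial:
x^2 - 14*x + 828
Discriminant = (-14)^2 - 4*(828)
= 196 - 3312
= -3116

-3116


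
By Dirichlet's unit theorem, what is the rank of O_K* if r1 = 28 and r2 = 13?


By Dirichlet's unit theorem:
rank = r1 + r2 - 1
= 28 + 13 - 1
= 40

40


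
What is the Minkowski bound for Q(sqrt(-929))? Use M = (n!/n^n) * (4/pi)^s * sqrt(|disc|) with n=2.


d = -929, d mod 4 = 3, so disc(K) = 4d = -3716; |disc(K)| = 3716
Imaginary quadratic field, so n = 2, s = r2 = 1, r1 = 0
M = (n!/n^n) * (4/pi)^s * sqrt(|disc(K)|) = (2!/2^2) * (4/pi)^1 * sqrt(3716)
= 0.5 * 1.273240 * 60.959003
= 38.8077

38.8077


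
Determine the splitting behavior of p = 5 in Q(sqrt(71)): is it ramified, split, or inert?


K = Q(sqrt(71)). Since d mod 4 = 3, disc(K) = 284.
Check p | disc: 284 mod 5 = 4.
p does not divide disc. Compute Legendre symbol (d/p):
1^((5-1)/2) mod 5 = 1
(d/p) = 1, so p splits: (p) = P*P' with e=1, f=1, g=2.
Therefore p is split.

split


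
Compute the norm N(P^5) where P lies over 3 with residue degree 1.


N(P^a) = p^(a*f)
= 3^(5*1)
= 3^5
= 243

243


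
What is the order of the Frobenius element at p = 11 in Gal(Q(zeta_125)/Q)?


The Frobenius at p in Gal(Q(zeta_n)/Q) = (Z/nZ)* is the class of p, so its order is ord_125(11), the smallest k >= 1 with 11^k = 1 mod 125.
n = 125 = 5^3, phi(125) = 100; the order divides phi(n).
Divisors of 100: 1, 2, 4, 5, 10, 20, 25, 50, 100
Repeated squaring mod 125: 11^1 = 11, 11^2 = 121, 11^4 = 16, 11^8 = 6, 11^16 = 36, 11^32 = 46, 11^64 = 116
Test divisors in increasing order:
  k=1: 11^1 = 11 mod 125
  k=2: 11^2 = 121 mod 125
  k=4: 11^4 = 16 mod 125
  k=5: 11^5 = 16 * 11 = 51 mod 125
  k=10: 11^10 = 6 * 121 = 101 mod 125
  k=20: 11^20 = 36 * 16 = 76 mod 125
  k=25: 11^25 = 36 * 6 * 11 = 1 mod 125  <- first divisor giving 1
Order = 25

25


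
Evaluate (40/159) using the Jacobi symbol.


Compute (40/159) via quadratic reciprocity:
  pull out 2: (2/159) = +1  (since 159 mod 8 = 7)
  pull out 2: (2/159) = +1  (since 159 mod 8 = 7)
  pull out 2: (2/159) = +1  (since 159 mod 8 = 7)
  reciprocity: (5/159) -> +(159/5)
  reduce: (4/5)
  pull out 2: (2/5) = -1  (since 5 mod 8 = 5)
  pull out 2: (2/5) = -1  (since 5 mod 8 = 5)
  (1/5) = 1
Product of signs = 1

1


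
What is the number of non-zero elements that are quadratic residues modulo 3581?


For prime p, the number of non-zero quadratic residues is (p-1)/2.
= (3581-1)/2
= 1790

1790


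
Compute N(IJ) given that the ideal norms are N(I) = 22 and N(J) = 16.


N(IJ) = N(I) * N(J)
= 22 * 16
= 352

352


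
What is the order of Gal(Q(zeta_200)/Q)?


|Gal(Q(zeta_200)/Q)| = phi(200)
= 80

80


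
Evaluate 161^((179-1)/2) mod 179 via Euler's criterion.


p = 179 is prime and the exponent is (p-1)/2 = 89, so by Euler's criterion 161^89 = (161/179) = +1 or -1 mod 179.
Compute by square-and-multiply:
  89 = 64 + 16 + 8 + 1 (binary 1011001)
  Repeated squaring mod 179: 161^1 = 161, 161^2 = 145, 161^4 = 82, 161^8 = 101, 161^16 = 177, 161^32 = 4, 161^64 = 16
  161^89 = 161^64 * 161^16 * 161^8 * 161^1 = 16 * 177 * 101 * 161 mod 179
    16 * 177 = 2832 = 147 mod 179
    147 * 101 = 14847 = 169 mod 179
    169 * 161 = 27209 = 1 mod 179
  161^89 = 1 mod 179
Result 1: 161 is a quadratic residue mod 179.
161^89 mod 179 = 1

1


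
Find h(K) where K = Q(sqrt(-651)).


K = Q(sqrt(-651)). d mod 4 = 1, so D = disc(K) = d = -651
h(K) equals the number of primitive reduced positive-definite forms (a, b, c) = a*x^2 + b*x*y + c*y^2 with b^2 - 4ac = D,
where reduced means |b| <= a <= c, with b >= 0 whenever |b| = a or a = c, and primitive means gcd(a, b, c) = 1.
Reduced forces 3a^2 <= |D| = 651, so 1 <= a <= 14; b must have the parity of D, and c = (b^2 - D)/(4a) must be an integer >= a.
Enumerate a = 1..14, b in [-a, a]:
  a=1: (1, 1, 163)  [1]
  a=2: none
  a=3: (3, 3, 55)  [1]
  a=4: none
  a=5: (5, -3, 33), (5, 3, 33)  [2]
  a=6: none
  a=7: (7, 7, 25)  [1]
  a=8..10: none
  a=11: (11, -3, 15), (11, 3, 15)  [2]
  a=12: none
  a=13: (13, 5, 13)  [1]
  a=14: none
Total reduced forms: 1 + 1 + 2 + 1 + 2 + 1 = 8
h = 8

8


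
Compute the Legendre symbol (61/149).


p = 149 is prime, so compute (61/149) with the reciprocity algorithm (Jacobi-symbol steps: pull out 2s via (2/n), flip via reciprocity, reduce):
  reciprocity: (61/149) -> +(149/61)
  reduce: (27/61)
  reciprocity: (27/61) -> +(61/27)
  reduce: (7/27)
  reciprocity: (7/27) -> -(27/7)
  reduce: (6/7)
  pull out 2: (2/7) = +1  (since 7 mod 8 = 7)
  reciprocity: (3/7) -> -(7/3)
  reduce: (1/3)
  (1/3) = 1
Product of signs = 1
(61/149) = 1

1


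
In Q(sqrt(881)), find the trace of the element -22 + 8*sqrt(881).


Tr(a + b*sqrt(d)) = (a + b*sqrt(d)) + (a - b*sqrt(d)) = 2a
= 2 * (-22)
= -44

-44


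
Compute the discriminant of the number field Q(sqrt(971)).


For K = Q(sqrt(d)) with d squarefree: disc(K) = d if d = 1 mod 4, and disc(K) = 4d if d = 2 or 3 mod 4.
Here d = 971, and d mod 4 = 3.
d = 3 mod 4, not 1 (O_K = Z[sqrt(d)]), so disc(K) = 4d = 4 * (971) = 3884

3884


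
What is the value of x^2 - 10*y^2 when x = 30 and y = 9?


x^2 - d*y^2
= 30^2 - 10*9^2
= 900 - 810
= 90

90


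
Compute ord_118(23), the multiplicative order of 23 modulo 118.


We want ord_118(23), the smallest k >= 1 with 23^k = 1 mod 118.
n = 118 = 2 * 59, phi(118) = 58; the order divides phi(n).
Divisors of 58: 1, 2, 29, 58
Repeated squaring mod 118: 23^1 = 23, 23^2 = 57, 23^4 = 63, 23^8 = 75, 23^16 = 79, 23^32 = 105
Test divisors in increasing order:
  k=1: 23^1 = 23 mod 118
  k=2: 23^2 = 57 mod 118
  k=29: 23^29 = 79 * 75 * 63 * 23 = 117 mod 118
  k=58: 23^58 = 105 * 79 * 75 * 57 = 1 mod 118  <- first divisor giving 1
Order = 58

58


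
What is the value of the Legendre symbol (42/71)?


p = 71 is prime, so compute (42/71) with the reciprocity algorithm (Jacobi-symbol steps: pull out 2s via (2/n), flip via reciprocity, reduce):
  pull out 2: (2/71) = +1  (since 71 mod 8 = 7)
  reciprocity: (21/71) -> +(71/21)
  reduce: (8/21)
  pull out 2: (2/21) = -1  (since 21 mod 8 = 5)
  pull out 2: (2/21) = -1  (since 21 mod 8 = 5)
  pull out 2: (2/21) = -1  (since 21 mod 8 = 5)
  (1/21) = 1
Product of signs = -1
(42/71) = -1

-1


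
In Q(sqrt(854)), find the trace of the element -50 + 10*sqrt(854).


Tr(a + b*sqrt(d)) = (a + b*sqrt(d)) + (a - b*sqrt(d)) = 2a
= 2 * (-50)
= -100

-100


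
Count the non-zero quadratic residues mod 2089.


For prime p, the number of non-zero quadratic residues is (p-1)/2.
= (2089-1)/2
= 1044

1044


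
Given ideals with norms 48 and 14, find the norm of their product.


N(IJ) = N(I) * N(J)
= 48 * 14
= 672

672


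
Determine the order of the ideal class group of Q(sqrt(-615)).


K = Q(sqrt(-615)). d mod 4 = 1, so D = disc(K) = d = -615
h(K) equals the number of primitive reduced positive-definite forms (a, b, c) = a*x^2 + b*x*y + c*y^2 with b^2 - 4ac = D,
where reduced means |b| <= a <= c, with b >= 0 whenever |b| = a or a = c, and primitive means gcd(a, b, c) = 1.
Reduced forces 3a^2 <= |D| = 615, so 1 <= a <= 14; b must have the parity of D, and c = (b^2 - D)/(4a) must be an integer >= a.
Enumerate a = 1..14, b in [-a, a]:
  a=1: (1, 1, 154)  [1]
  a=2: (2, -1, 77), (2, 1, 77)  [2]
  a=3: (3, 3, 52)  [1]
  a=4: (4, -3, 39), (4, 3, 39)  [2]
  a=5: (5, 5, 32)  [1]
  a=6: (6, -3, 26), (6, 3, 26)  [2]
  a=7: (7, -1, 22), (7, 1, 22)  [2]
  a=8: (8, -5, 20), (8, 5, 20)  [2]
  a=9: none
  a=10: (10, -5, 16), (10, 5, 16)  [2]
  a=11: (11, -1, 14), (11, 1, 14)  [2]
  a=12: (12, -3, 13), (12, 3, 13)  [2]
  a=13: none
  a=14: (14, 13, 14)  [1]
Total reduced forms: 1 + 2 + 1 + 2 + 1 + 2 + 2 + 2 + 2 + 2 + 2 + 1 = 20
h = 20

20


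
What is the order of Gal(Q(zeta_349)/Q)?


|Gal(Q(zeta_349)/Q)| = phi(349)
= 348

348


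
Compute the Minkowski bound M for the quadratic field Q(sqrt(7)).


d = 7, d mod 4 = 3, so disc(K) = 4d = 28; |disc(K)| = 28
Real quadratic field, so n = 2, s = r2 = 0, r1 = 2
M = (n!/n^n) * (4/pi)^s * sqrt(|disc(K)|) = (2!/2^2) * (4/pi)^0 * sqrt(28)
= 0.5 * 1.000000 * 5.291503
= 2.6458

2.6458


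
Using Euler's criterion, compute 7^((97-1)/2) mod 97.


p = 97 is prime and the exponent is (p-1)/2 = 48, so by Euler's criterion 7^48 = (7/97) = +1 or -1 mod 97.
Compute by square-and-multiply:
  48 = 32 + 16 (binary 110000)
  Repeated squaring mod 97: 7^1 = 7, 7^2 = 49, 7^4 = 73, 7^8 = 91, 7^16 = 36, 7^32 = 35
  7^48 = 7^32 * 7^16 = 35 * 36 mod 97
    35 * 36 = 1260 = 96 mod 97
  7^48 = 96 mod 97
Result 96 = p - 1 = -1 mod 97: 7 is a quadratic non-residue mod 97. As a residue in [0, p-1] the value is 96.
7^48 mod 97 = 96

96


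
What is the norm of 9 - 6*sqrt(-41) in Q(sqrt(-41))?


N(a + b*sqrt(d)) = a^2 - d*b^2
= (9)^2 - (-41)*(-6)^2
= 81 + 1476
= 1557

1557


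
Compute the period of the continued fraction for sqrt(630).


Run the CF algorithm for sqrt(630).
a_0 = floor(sqrt(630)) = 25; set m_0=0, q_0=1.
Recurrence: m' = q*a - m,  q' = (d - m'^2)/q,  a' = floor((a_0 + m')/q').
  step 1: m=25, q=5, a=10
  step 2: m=25, q=1, a=50
a_2 = 2*a_0 = 50, so the period closes here.
sqrt(630) = [25; 10, 50]
Period length = 2

2


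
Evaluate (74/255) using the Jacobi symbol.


Compute (74/255) via quadratic reciprocity:
  pull out 2: (2/255) = +1  (since 255 mod 8 = 7)
  reciprocity: (37/255) -> +(255/37)
  reduce: (33/37)
  reciprocity: (33/37) -> +(37/33)
  reduce: (4/33)
  pull out 2: (2/33) = +1  (since 33 mod 8 = 1)
  pull out 2: (2/33) = +1  (since 33 mod 8 = 1)
  (1/33) = 1
Product of signs = 1

1


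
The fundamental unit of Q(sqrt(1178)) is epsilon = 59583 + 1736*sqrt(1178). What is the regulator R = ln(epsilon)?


epsilon = 59583 + 1736*sqrt(1178)
= 119166.0000
R = ln(119166.0000)
= 11.6883

11.6883


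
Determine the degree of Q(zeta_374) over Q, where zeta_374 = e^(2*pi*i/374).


The degree equals Euler's totient phi(374).
374 = 2 * 11 * 17
phi(374) = 160

160


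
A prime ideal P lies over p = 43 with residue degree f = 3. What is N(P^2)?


N(P^a) = p^(a*f)
= 43^(2*3)
= 43^6
= 6321363049

6321363049


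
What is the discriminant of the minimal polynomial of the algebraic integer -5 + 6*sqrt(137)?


The element -5 + 6*sqrt(137) has minimal polynomial:
x^2 + 10*x - 4907
Discriminant = (10)^2 - 4*(-4907)
= 100 + 19628
= 19728

19728


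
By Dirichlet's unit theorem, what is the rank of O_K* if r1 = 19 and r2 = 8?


By Dirichlet's unit theorem:
rank = r1 + r2 - 1
= 19 + 8 - 1
= 26

26


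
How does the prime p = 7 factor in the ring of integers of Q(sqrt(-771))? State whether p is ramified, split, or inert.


K = Q(sqrt(-771)). Since d mod 4 = 1, disc(K) = -771.
Check p | disc: -771 mod 7 = 6.
p does not divide disc. Compute Legendre symbol (d/p):
6^((7-1)/2) mod 7 = -1
(d/p) = -1, so p is inert: (p) stays prime with e=1, f=2, g=1.
Therefore p is inert.

inert


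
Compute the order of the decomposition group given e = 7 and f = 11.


|D_P| = e * f
= 7 * 11
= 77

77


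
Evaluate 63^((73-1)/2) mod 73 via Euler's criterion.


p = 73 is prime and the exponent is (p-1)/2 = 36, so by Euler's criterion 63^36 = (63/73) = +1 or -1 mod 73.
Compute by square-and-multiply:
  36 = 32 + 4 (binary 100100)
  Repeated squaring mod 73: 63^1 = 63, 63^2 = 27, 63^4 = 72, 63^8 = 1, 63^16 = 1, 63^32 = 1
  63^36 = 63^32 * 63^4 = 1 * 72 mod 73
    1 * 72 = 72 = 72 mod 73
  63^36 = 72 mod 73
Result 72 = p - 1 = -1 mod 73: 63 is a quadratic non-residue mod 73. As a residue in [0, p-1] the value is 72.
63^36 mod 73 = 72

72


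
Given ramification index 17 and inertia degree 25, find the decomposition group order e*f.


|D_P| = e * f
= 17 * 25
= 425

425


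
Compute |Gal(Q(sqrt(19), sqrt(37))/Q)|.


The 2 square roots of distinct primes are multiplicatively independent over Q,
so [K:Q] = 2^2 and Gal(K/Q) is isomorphic to (Z/2Z)^2.
|Gal| = 2^2 = 4

4


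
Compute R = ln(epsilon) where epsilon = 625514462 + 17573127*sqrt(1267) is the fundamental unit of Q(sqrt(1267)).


epsilon = 625514462 + 17573127*sqrt(1267)
= 1.2510e+09
R = ln(1.2510e+09)
= 20.9472

20.9472


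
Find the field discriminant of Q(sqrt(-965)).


For K = Q(sqrt(d)) with d squarefree: disc(K) = d if d = 1 mod 4, and disc(K) = 4d if d = 2 or 3 mod 4.
Here d = -965, and d mod 4 = 3.
d = 3 mod 4, not 1 (O_K = Z[sqrt(d)]), so disc(K) = 4d = 4 * (-965) = -3860

-3860


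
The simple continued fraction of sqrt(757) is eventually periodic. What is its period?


Run the CF algorithm for sqrt(757).
a_0 = floor(sqrt(757)) = 27; set m_0=0, q_0=1.
Recurrence: m' = q*a - m,  q' = (d - m'^2)/q,  a' = floor((a_0 + m')/q').
  step 1: m=27, q=28, a=1
  step 2: m=1, q=27, a=1
  step 3: m=26, q=3, a=17
  step 4: m=25, q=44, a=1
  step 5: m=19, q=9, a=5
  step 6: m=26, q=9, a=5
  step 7: m=19, q=44, a=1
  step 8: m=25, q=3, a=17
  step 9: m=26, q=27, a=1
  step 10: m=1, q=28, a=1
  step 11: m=27, q=1, a=54
a_11 = 2*a_0 = 54, so the period closes here.
sqrt(757) = [27; 1, 1, 17, 1, 5, 5, 1, 17, 1, 1, 54]
Period length = 11

11


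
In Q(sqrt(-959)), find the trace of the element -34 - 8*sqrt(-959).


Tr(a + b*sqrt(d)) = (a + b*sqrt(d)) + (a - b*sqrt(d)) = 2a
= 2 * (-34)
= -68

-68


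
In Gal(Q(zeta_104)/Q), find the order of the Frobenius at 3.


The Frobenius at p in Gal(Q(zeta_n)/Q) = (Z/nZ)* is the class of p, so its order is ord_104(3), the smallest k >= 1 with 3^k = 1 mod 104.
n = 104 = 2^3 * 13, phi(104) = 48; the order divides phi(n).
Divisors of 48: 1, 2, 3, 4, 6, 8, 12, 16, 24, 48
Repeated squaring mod 104: 3^1 = 3, 3^2 = 9, 3^4 = 81, 3^8 = 9, 3^16 = 81, 3^32 = 9
Test divisors in increasing order:
  k=1: 3^1 = 3 mod 104
  k=2: 3^2 = 9 mod 104
  k=3: 3^3 = 9 * 3 = 27 mod 104
  k=4: 3^4 = 81 mod 104
  k=6: 3^6 = 81 * 9 = 1 mod 104  <- first divisor giving 1
Order = 6

6


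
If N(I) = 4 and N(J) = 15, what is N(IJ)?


N(IJ) = N(I) * N(J)
= 4 * 15
= 60

60


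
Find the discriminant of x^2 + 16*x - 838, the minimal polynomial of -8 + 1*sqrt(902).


The element -8 + 1*sqrt(902) has minimal polynomial:
x^2 + 16*x - 838
Discriminant = (16)^2 - 4*(-838)
= 256 + 3352
= 3608

3608


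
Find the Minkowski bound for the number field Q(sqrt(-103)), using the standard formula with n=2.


d = -103, d mod 4 = 1, so disc(K) = d = -103; |disc(K)| = 103
Imaginary quadratic field, so n = 2, s = r2 = 1, r1 = 0
M = (n!/n^n) * (4/pi)^s * sqrt(|disc(K)|) = (2!/2^2) * (4/pi)^1 * sqrt(103)
= 0.5 * 1.273240 * 10.148892
= 6.4610

6.4610


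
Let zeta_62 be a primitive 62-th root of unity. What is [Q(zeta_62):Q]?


The degree equals Euler's totient phi(62).
62 = 2 * 31
phi(62) = 30

30


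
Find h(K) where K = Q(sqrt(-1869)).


K = Q(sqrt(-1869)). d mod 4 = 3, so D = disc(K) = 4d = -7476
h(K) equals the number of primitive reduced positive-definite forms (a, b, c) = a*x^2 + b*x*y + c*y^2 with b^2 - 4ac = D,
where reduced means |b| <= a <= c, with b >= 0 whenever |b| = a or a = c, and primitive means gcd(a, b, c) = 1.
Reduced forces 3a^2 <= |D| = 7476, so 1 <= a <= 49; b must have the parity of D, and c = (b^2 - D)/(4a) must be an integer >= a.
Enumerate a = 1..49, b in [-a, a]:
  a=1: (1, 0, 1869)  [1]
  a=2: (2, 2, 935)  [1]
  a=3: (3, 0, 623)  [1]
  a=4: none
  a=5: (5, -2, 374), (5, 2, 374)  [2]
  a=6: (6, 6, 313)  [1]
  a=7: (7, 0, 267)  [1]
  a=8..9: none
  a=10: (10, -2, 187), (10, 2, 187)  [2]
  a=11: (11, -2, 170), (11, 2, 170)  [2]
  a=12: none
  a=13: (13, -8, 145), (13, 8, 145)  [2]
  a=14: (14, 14, 137)  [1]
  a=15: (15, -12, 127), (15, 12, 127)  [2]
  a=16: none
  a=17: (17, -2, 110), (17, 2, 110)  [2]
  a=18..20: none
  a=21: (21, 0, 89)  [1]
  a=22: (22, -2, 85), (22, 2, 85)  [2]
  a=23..24: none
  a=25: (25, -18, 78), (25, 18, 78)  [2]
  a=26: (26, -18, 75), (26, 18, 75)  [2]
  a=27..28: none
  a=29: (29, -8, 65), (29, 8, 65)  [2]
  a=30: (30, -18, 65), (30, 18, 65)  [2]
  a=31..32: none
  a=33: (33, -24, 61), (33, 24, 61)  [2]
  a=34: (34, -2, 55), (34, 2, 55)  [2]
  a=35: (35, -28, 59), (35, 28, 59)  [2]
  a=36..38: none
  a=39: (39, -18, 50), (39, 18, 50)  [2]
  a=40..41: none
  a=42: (42, 42, 55)  [1]
  a=43: (43, -36, 51), (43, 36, 51)  [2]
  a=44..49: none
Total reduced forms: 1 + 1 + 1 + 2 + 1 + 1 + 2 + 2 + 2 + 1 + 2 + 2 + 1 + 2 + 2 + 2 + 2 + 2 + 2 + 2 + 2 + 2 + 1 + 2 = 40
h = 40

40


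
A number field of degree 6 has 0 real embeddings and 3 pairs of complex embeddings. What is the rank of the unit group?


By Dirichlet's unit theorem:
rank = r1 + r2 - 1
= 0 + 3 - 1
= 2

2


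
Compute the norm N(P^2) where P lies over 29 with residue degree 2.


N(P^a) = p^(a*f)
= 29^(2*2)
= 29^4
= 707281

707281


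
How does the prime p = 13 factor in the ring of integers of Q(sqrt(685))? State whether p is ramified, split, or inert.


K = Q(sqrt(685)). Since d mod 4 = 1, disc(K) = 685.
Check p | disc: 685 mod 13 = 9.
p does not divide disc. Compute Legendre symbol (d/p):
9^((13-1)/2) mod 13 = 1
(d/p) = 1, so p splits: (p) = P*P' with e=1, f=1, g=2.
Therefore p is split.

split


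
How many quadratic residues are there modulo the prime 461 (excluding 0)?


For prime p, the number of non-zero quadratic residues is (p-1)/2.
= (461-1)/2
= 230

230


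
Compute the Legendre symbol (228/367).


p = 367 is prime, so compute (228/367) with the reciprocity algorithm (Jacobi-symbol steps: pull out 2s via (2/n), flip via reciprocity, reduce):
  pull out 2: (2/367) = +1  (since 367 mod 8 = 7)
  pull out 2: (2/367) = +1  (since 367 mod 8 = 7)
  reciprocity: (57/367) -> +(367/57)
  reduce: (25/57)
  reciprocity: (25/57) -> +(57/25)
  reduce: (7/25)
  reciprocity: (7/25) -> +(25/7)
  reduce: (4/7)
  pull out 2: (2/7) = +1  (since 7 mod 8 = 7)
  pull out 2: (2/7) = +1  (since 7 mod 8 = 7)
  (1/7) = 1
Product of signs = 1
(228/367) = 1

1


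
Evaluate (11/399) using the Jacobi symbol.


Compute (11/399) via quadratic reciprocity:
  reciprocity: (11/399) -> -(399/11)
  reduce: (3/11)
  reciprocity: (3/11) -> -(11/3)
  reduce: (2/3)
  pull out 2: (2/3) = -1  (since 3 mod 8 = 3)
  (1/3) = 1
Product of signs = -1

-1


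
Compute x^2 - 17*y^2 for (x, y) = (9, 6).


x^2 - d*y^2
= 9^2 - 17*6^2
= 81 - 612
= -531

-531


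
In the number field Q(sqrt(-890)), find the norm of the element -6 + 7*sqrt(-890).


N(a + b*sqrt(d)) = a^2 - d*b^2
= (-6)^2 - (-890)*(7)^2
= 36 + 43610
= 43646

43646


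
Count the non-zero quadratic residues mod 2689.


For prime p, the number of non-zero quadratic residues is (p-1)/2.
= (2689-1)/2
= 1344

1344


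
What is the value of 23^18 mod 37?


p = 37 is prime and the exponent is (p-1)/2 = 18, so by Euler's criterion 23^18 = (23/37) = +1 or -1 mod 37.
Compute by square-and-multiply:
  18 = 16 + 2 (binary 10010)
  Repeated squaring mod 37: 23^1 = 23, 23^2 = 11, 23^4 = 10, 23^8 = 26, 23^16 = 10
  23^18 = 23^16 * 23^2 = 10 * 11 mod 37
    10 * 11 = 110 = 36 mod 37
  23^18 = 36 mod 37
Result 36 = p - 1 = -1 mod 37: 23 is a quadratic non-residue mod 37. As a residue in [0, p-1] the value is 36.
23^18 mod 37 = 36

36


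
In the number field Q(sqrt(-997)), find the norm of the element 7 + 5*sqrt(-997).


N(a + b*sqrt(d)) = a^2 - d*b^2
= (7)^2 - (-997)*(5)^2
= 49 + 24925
= 24974

24974


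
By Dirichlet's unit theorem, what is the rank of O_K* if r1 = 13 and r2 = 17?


By Dirichlet's unit theorem:
rank = r1 + r2 - 1
= 13 + 17 - 1
= 29

29


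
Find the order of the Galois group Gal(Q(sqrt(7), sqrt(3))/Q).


The 2 square roots of distinct primes are multiplicatively independent over Q,
so [K:Q] = 2^2 and Gal(K/Q) is isomorphic to (Z/2Z)^2.
|Gal| = 2^2 = 4

4


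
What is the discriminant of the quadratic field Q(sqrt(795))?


For K = Q(sqrt(d)) with d squarefree: disc(K) = d if d = 1 mod 4, and disc(K) = 4d if d = 2 or 3 mod 4.
Here d = 795, and d mod 4 = 3.
d = 3 mod 4, not 1 (O_K = Z[sqrt(d)]), so disc(K) = 4d = 4 * (795) = 3180

3180


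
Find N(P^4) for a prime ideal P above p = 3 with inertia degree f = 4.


N(P^a) = p^(a*f)
= 3^(4*4)
= 3^16
= 43046721

43046721


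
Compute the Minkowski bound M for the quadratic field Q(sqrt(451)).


d = 451, d mod 4 = 3, so disc(K) = 4d = 1804; |disc(K)| = 1804
Real quadratic field, so n = 2, s = r2 = 0, r1 = 2
M = (n!/n^n) * (4/pi)^s * sqrt(|disc(K)|) = (2!/2^2) * (4/pi)^0 * sqrt(1804)
= 0.5 * 1.000000 * 42.473521
= 21.2368

21.2368


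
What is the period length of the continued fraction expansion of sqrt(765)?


Run the CF algorithm for sqrt(765).
a_0 = floor(sqrt(765)) = 27; set m_0=0, q_0=1.
Recurrence: m' = q*a - m,  q' = (d - m'^2)/q,  a' = floor((a_0 + m')/q').
  step 1: m=27, q=36, a=1
  step 2: m=9, q=19, a=1
  step 3: m=10, q=35, a=1
  step 4: m=25, q=4, a=13
  step 5: m=27, q=9, a=6
  step 6: m=27, q=4, a=13
  step 7: m=25, q=35, a=1
  step 8: m=10, q=19, a=1
  step 9: m=9, q=36, a=1
  step 10: m=27, q=1, a=54
a_10 = 2*a_0 = 54, so the period closes here.
sqrt(765) = [27; 1, 1, 1, 13, 6, 13, 1, 1, 1, 54]
Period length = 10

10


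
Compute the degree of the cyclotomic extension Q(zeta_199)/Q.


The degree equals Euler's totient phi(199).
199 = 199
phi(199) = 198

198


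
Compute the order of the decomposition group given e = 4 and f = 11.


|D_P| = e * f
= 4 * 11
= 44

44


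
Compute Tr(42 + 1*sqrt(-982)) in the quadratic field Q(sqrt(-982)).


Tr(a + b*sqrt(d)) = (a + b*sqrt(d)) + (a - b*sqrt(d)) = 2a
= 2 * (42)
= 84

84


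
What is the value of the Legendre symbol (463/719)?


p = 719 is prime, so compute (463/719) with the reciprocity algorithm (Jacobi-symbol steps: pull out 2s via (2/n), flip via reciprocity, reduce):
  reciprocity: (463/719) -> -(719/463)
  reduce: (256/463)
  pull out 2: (2/463) = +1  (since 463 mod 8 = 7)
  pull out 2: (2/463) = +1  (since 463 mod 8 = 7)
  pull out 2: (2/463) = +1  (since 463 mod 8 = 7)
  pull out 2: (2/463) = +1  (since 463 mod 8 = 7)
  pull out 2: (2/463) = +1  (since 463 mod 8 = 7)
  pull out 2: (2/463) = +1  (since 463 mod 8 = 7)
  pull out 2: (2/463) = +1  (since 463 mod 8 = 7)
  pull out 2: (2/463) = +1  (since 463 mod 8 = 7)
  (1/463) = 1
Product of signs = -1
(463/719) = -1

-1


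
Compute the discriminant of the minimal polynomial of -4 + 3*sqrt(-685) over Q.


The element -4 + 3*sqrt(-685) has minimal polynomial:
x^2 + 8*x + 6181
Discriminant = (8)^2 - 4*(6181)
= 64 - 24724
= -24660

-24660


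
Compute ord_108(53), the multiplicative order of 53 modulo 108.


We want ord_108(53), the smallest k >= 1 with 53^k = 1 mod 108.
n = 108 = 2^2 * 3^3, phi(108) = 36; the order divides phi(n).
Divisors of 36: 1, 2, 3, 4, 6, 9, 12, 18, 36
Repeated squaring mod 108: 53^1 = 53, 53^2 = 1, 53^4 = 1, 53^8 = 1, 53^16 = 1, 53^32 = 1
Test divisors in increasing order:
  k=1: 53^1 = 53 mod 108
  k=2: 53^2 = 1 mod 108  <- first divisor giving 1
Order = 2

2


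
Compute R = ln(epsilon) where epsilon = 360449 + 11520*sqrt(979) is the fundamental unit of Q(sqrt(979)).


epsilon = 360449 + 11520*sqrt(979)
= 720898.0000
R = ln(720898.0000)
= 13.4883

13.4883


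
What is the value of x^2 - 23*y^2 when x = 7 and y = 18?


x^2 - d*y^2
= 7^2 - 23*18^2
= 49 - 7452
= -7403

-7403


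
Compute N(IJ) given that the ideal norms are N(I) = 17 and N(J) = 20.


N(IJ) = N(I) * N(J)
= 17 * 20
= 340

340


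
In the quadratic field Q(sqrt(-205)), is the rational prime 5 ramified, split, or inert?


K = Q(sqrt(-205)). Since d mod 4 = 3, disc(K) = -820.
Check p | disc: -820 mod 5 = 0.
p divides disc, so p ramifies: (p) = P^2 with e=2, f=1, g=1.
Therefore p is ramified.

ramified


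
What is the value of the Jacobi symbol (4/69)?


Compute (4/69) via quadratic reciprocity:
  pull out 2: (2/69) = -1  (since 69 mod 8 = 5)
  pull out 2: (2/69) = -1  (since 69 mod 8 = 5)
  (1/69) = 1
Product of signs = 1

1


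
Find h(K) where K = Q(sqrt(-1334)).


K = Q(sqrt(-1334)). d mod 4 = 2, so D = disc(K) = 4d = -5336
h(K) equals the number of primitive reduced positive-definite forms (a, b, c) = a*x^2 + b*x*y + c*y^2 with b^2 - 4ac = D,
where reduced means |b| <= a <= c, with b >= 0 whenever |b| = a or a = c, and primitive means gcd(a, b, c) = 1.
Reduced forces 3a^2 <= |D| = 5336, so 1 <= a <= 42; b must have the parity of D, and c = (b^2 - D)/(4a) must be an integer >= a.
Enumerate a = 1..42, b in [-a, a]:
  a=1: (1, 0, 1334)  [1]
  a=2: (2, 0, 667)  [1]
  a=3: (3, -2, 445), (3, 2, 445)  [2]
  a=4: none
  a=5: (5, -2, 267), (5, 2, 267)  [2]
  a=6: (6, -4, 223), (6, 4, 223)  [2]
  a=7..8: none
  a=9: (9, -8, 150), (9, 8, 150)  [2]
  a=10: (10, -8, 135), (10, 8, 135)  [2]
  a=11..14: none
  a=15: (15, -8, 90), (15, -2, 89), (15, 2, 89), (15, 8, 90)  [4]
  a=16: none
  a=17: (17, -6, 79), (17, 6, 79)  [2]
  a=18: (18, -8, 75), (18, 8, 75)  [2]
  a=19..22: none
  a=23: (23, 0, 58)  [1]
  a=24: none
  a=25: (25, -8, 54), (25, 8, 54)  [2]
  a=26: none
  a=27: (27, -8, 50), (27, 8, 50)  [2]
  a=28: none
  a=29: (29, 0, 46)  [1]
  a=30: (30, -28, 51), (30, -8, 45), (30, 8, 45), (30, 28, 51)  [4]
  a=31..33: none
  a=34: (34, -28, 45), (34, 28, 45)  [2]
  a=35..42: none
Total reduced forms: 1 + 1 + 2 + 2 + 2 + 2 + 2 + 4 + 2 + 2 + 1 + 2 + 2 + 1 + 4 + 2 = 32
h = 32

32


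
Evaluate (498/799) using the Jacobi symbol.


Compute (498/799) via quadratic reciprocity:
  pull out 2: (2/799) = +1  (since 799 mod 8 = 7)
  reciprocity: (249/799) -> +(799/249)
  reduce: (52/249)
  pull out 2: (2/249) = +1  (since 249 mod 8 = 1)
  pull out 2: (2/249) = +1  (since 249 mod 8 = 1)
  reciprocity: (13/249) -> +(249/13)
  reduce: (2/13)
  pull out 2: (2/13) = -1  (since 13 mod 8 = 5)
  (1/13) = 1
Product of signs = -1

-1


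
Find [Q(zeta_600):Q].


The degree equals Euler's totient phi(600).
600 = 2^3 * 3 * 5^2
phi(600) = 160

160


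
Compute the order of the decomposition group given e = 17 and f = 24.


|D_P| = e * f
= 17 * 24
= 408

408


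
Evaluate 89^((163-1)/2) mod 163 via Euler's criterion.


p = 163 is prime and the exponent is (p-1)/2 = 81, so by Euler's criterion 89^81 = (89/163) = +1 or -1 mod 163.
Compute by square-and-multiply:
  81 = 64 + 16 + 1 (binary 1010001)
  Repeated squaring mod 163: 89^1 = 89, 89^2 = 97, 89^4 = 118, 89^8 = 69, 89^16 = 34, 89^32 = 15, 89^64 = 62
  89^81 = 89^64 * 89^16 * 89^1 = 62 * 34 * 89 mod 163
    62 * 34 = 2108 = 152 mod 163
    152 * 89 = 13528 = 162 mod 163
  89^81 = 162 mod 163
Result 162 = p - 1 = -1 mod 163: 89 is a quadratic non-residue mod 163. As a residue in [0, p-1] the value is 162.
89^81 mod 163 = 162

162
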